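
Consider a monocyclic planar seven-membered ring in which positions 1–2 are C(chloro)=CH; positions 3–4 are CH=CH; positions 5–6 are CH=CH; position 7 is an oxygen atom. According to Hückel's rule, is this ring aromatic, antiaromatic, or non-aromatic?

All ring atoms are sp² and supply a p orbital to the ring (each doubly-bonded ring atom is sp² with one p-orbital electron; the oxygen donates one lone pair from its p orbital); the conjugation is uninterrupted.
Tallying contributions gives 3 × 2 = 6 from the double-bond units + 2 from the O atom = 8.
A 4n π count (8, n = 2) in a planar conjugated ring means antiaromatic.

Antiaromatic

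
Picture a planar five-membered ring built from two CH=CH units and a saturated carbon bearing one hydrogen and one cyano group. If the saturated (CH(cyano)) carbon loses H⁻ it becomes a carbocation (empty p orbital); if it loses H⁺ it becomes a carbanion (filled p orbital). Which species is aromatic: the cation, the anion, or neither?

In either ion the ring is fully conjugated: every atom, including the new sp² carbon, supplies a p orbital.
Cation: 2 × 2 + 0 = 4 π electrons → 4(1), antiaromatic.
Anion: 2 × 2 + 2 = 6 π electrons → 4(1)+2, aromatic.

The anion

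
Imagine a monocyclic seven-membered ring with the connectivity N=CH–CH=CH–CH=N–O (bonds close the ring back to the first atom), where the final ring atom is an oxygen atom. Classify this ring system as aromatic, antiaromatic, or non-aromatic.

Antiaromatic

Check conjugation: every atom in a ring double bond is sp² and brings one electron to the p orbital; each =N– nitrogen is pyridine-type (lone pair in the sp² plane, one electron in the p orbital); the oxygen donates one lone pair from its p orbital — every position has a p orbital, so the cyclic π system is continuous.
Tallying contributions gives 3 × 2 = 6 from the double-bond units + 2 from the O atom = 8.
With 8 = 4·2 π electrons, Hückel's rule classifies the planar ring as antiaromatic.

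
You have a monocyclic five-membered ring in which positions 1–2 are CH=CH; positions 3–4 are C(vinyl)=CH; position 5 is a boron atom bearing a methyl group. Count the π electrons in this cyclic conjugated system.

All ring atoms are sp² and supply a p orbital to the ring (each doubly-bonded ring atom is sp² with one p-orbital electron; the boron has an empty p orbital); the conjugation is uninterrupted.
π-electron count: 2 × 2 = 4 from the double-bond units + 0 from the B(methyl) atom = 4.

4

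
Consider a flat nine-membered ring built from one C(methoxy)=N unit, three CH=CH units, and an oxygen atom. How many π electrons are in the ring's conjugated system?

All ring atoms are sp² and supply a p orbital to the ring (each doubly-bonded ring atom is sp² with one p-orbital electron; each sp² =N– keeps its lone pair in-plane and puts one electron into the π system; the oxygen donates one lone pair from its p orbital); the conjugation is uninterrupted.
Adding the contributions, 4 × 2 = 8 from the double-bond units + 2 from the O atom = 10.

10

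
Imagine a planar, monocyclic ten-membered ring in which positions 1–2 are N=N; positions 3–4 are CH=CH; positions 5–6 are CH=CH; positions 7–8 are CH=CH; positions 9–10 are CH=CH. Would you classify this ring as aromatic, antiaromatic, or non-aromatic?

Aromatic

The p orbitals form a continuous loop: each doubly-bonded ring atom is sp² with one p-orbital electron; each =N– nitrogen is pyridine-type (lone pair in the sp² plane, one electron in the p orbital). The ring is fully conjugated.
π-electron count: 5 × 2 = 10 from the 5 double-bond units.
That gives a 4n+2 count (10, n = 2).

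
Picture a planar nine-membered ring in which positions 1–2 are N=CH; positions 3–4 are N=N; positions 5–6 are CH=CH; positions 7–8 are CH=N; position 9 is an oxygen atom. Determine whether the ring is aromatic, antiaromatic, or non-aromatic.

All ring atoms are sp² and supply a p orbital to the ring (every atom in a ring double bond is sp² and brings one electron to the p orbital; each =N– nitrogen is pyridine-type (lone pair in the sp² plane, one electron in the p orbital); the oxygen donates one lone pair from its p orbital); the conjugation is uninterrupted.
π-electron count: 4 × 2 = 8 from the double-bond units + 2 from the O atom = 10.
10 = 4(2) + 2, which satisfies Hückel's 4n+2 rule.

Aromatic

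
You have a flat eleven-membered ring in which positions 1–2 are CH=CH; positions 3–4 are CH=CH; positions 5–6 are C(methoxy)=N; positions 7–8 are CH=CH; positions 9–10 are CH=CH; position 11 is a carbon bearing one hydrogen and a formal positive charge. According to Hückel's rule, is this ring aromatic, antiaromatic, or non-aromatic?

The p orbitals form a continuous loop: the double-bond atoms are sp², each contributing one p electron; the doubly-bonded nitrogens are pyridine-type — their lone pairs lie in the ring plane, leaving one electron in the p orbital; the carbocation has an empty p orbital. The ring is fully conjugated.
Counting π electrons: 5 × 2 = 10 from the double-bond units + 0 from the CH(+) atom = 10.
That gives a 4n+2 count (10, n = 2).

Aromatic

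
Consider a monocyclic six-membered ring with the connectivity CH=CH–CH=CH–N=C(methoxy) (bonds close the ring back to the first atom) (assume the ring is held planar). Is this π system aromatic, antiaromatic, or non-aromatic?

All ring atoms are sp² and supply a p orbital to the ring (the double-bond atoms are sp², each contributing one p electron; each sp² =N– keeps its lone pair in-plane and puts one electron into the π system); the conjugation is uninterrupted.
Adding the contributions, 3 × 2 = 6 from the 3 double-bond units.
6 = 4(1) + 2, which satisfies Hückel's 4n+2 rule.

Aromatic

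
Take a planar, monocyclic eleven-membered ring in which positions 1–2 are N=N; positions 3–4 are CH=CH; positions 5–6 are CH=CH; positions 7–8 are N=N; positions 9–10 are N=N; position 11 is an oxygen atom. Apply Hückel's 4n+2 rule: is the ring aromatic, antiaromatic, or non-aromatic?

Every ring atom contributes a p orbital perpendicular to the ring (every atom in a ring double bond is sp² and brings one electron to the p orbital; the doubly-bonded nitrogens are pyridine-type — their lone pairs lie in the ring plane, leaving one electron in the p orbital; the oxygen donates one lone pair from its p orbital), so the π system is cyclic and fully conjugated.
π-electron count: 5 × 2 = 10 from the double-bond units + 2 from the O atom = 12.
A 4n π count (12, n = 3) in a planar conjugated ring means antiaromatic.

Antiaromatic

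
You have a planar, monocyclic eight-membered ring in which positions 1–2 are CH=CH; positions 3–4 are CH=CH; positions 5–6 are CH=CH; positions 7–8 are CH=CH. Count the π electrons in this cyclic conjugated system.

8

Every ring atom contributes a p orbital perpendicular to the ring (every atom in a ring double bond is sp² and brings one electron to the p orbital), so the π system is cyclic and fully conjugated.
Counting π electrons: 4 × 2 = 8 from the 4 double-bond units.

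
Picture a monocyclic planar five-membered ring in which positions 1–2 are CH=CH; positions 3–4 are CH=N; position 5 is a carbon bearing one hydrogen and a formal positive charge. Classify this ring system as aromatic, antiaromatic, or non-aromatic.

Check conjugation: each doubly-bonded ring atom is sp² with one p-orbital electron; each sp² =N– keeps its lone pair in-plane and puts one electron into the π system; the carbocation has an empty p orbital — every position has a p orbital, so the cyclic π system is continuous.
π-electron count: 2 × 2 = 4 from the double-bond units + 0 from the CH(+) atom = 4.
A 4n π count (4, n = 1) in a planar conjugated ring means antiaromatic.

Antiaromatic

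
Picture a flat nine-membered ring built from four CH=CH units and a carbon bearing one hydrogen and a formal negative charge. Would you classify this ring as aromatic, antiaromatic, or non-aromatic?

Aromatic

The p orbitals form a continuous loop: each doubly-bonded ring atom is sp² with one p-orbital electron; the carbanion's lone pair occupies the p orbital. The ring is fully conjugated.
Adding the contributions, 4 × 2 = 8 from the double-bond units + 2 from the CH(-) atom = 10.
That gives a 4n+2 count (10, n = 2).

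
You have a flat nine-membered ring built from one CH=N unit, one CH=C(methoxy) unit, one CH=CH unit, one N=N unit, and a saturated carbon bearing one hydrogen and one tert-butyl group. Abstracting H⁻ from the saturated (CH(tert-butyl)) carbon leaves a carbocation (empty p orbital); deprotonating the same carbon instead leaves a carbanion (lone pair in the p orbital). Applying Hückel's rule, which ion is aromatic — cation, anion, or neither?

In either ion the ring is fully conjugated: every atom, including the new sp² carbon, supplies a p orbital.
Cation: 4 × 2 + 0 = 8 π electrons → 4(2), antiaromatic.
Anion: 4 × 2 + 2 = 10 π electrons → 4(2)+2, aromatic.

The anion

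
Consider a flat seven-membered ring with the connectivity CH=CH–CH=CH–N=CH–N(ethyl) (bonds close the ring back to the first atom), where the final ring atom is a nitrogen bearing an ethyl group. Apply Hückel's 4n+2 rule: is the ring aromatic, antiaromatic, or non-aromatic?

Every ring atom contributes a p orbital perpendicular to the ring (every atom in a ring double bond is sp² and brings one electron to the p orbital; each =N– nitrogen is pyridine-type (lone pair in the sp² plane, one electron in the p orbital); the pyrrole-type nitrogen donates its lone pair from the p orbital), so the π system is cyclic and fully conjugated.
Adding the contributions, 3 × 2 = 6 from the double-bond units + 2 from the N(ethyl) atom = 8.
8 is a 4n count (n = 2), so the planar conjugated ring is antiaromatic.

Antiaromatic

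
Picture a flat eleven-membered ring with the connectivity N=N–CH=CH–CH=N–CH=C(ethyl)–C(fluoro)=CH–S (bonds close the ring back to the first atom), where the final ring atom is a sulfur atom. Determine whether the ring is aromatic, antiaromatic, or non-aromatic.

Check conjugation: every atom in a ring double bond is sp² and brings one electron to the p orbital; each =N– nitrogen is pyridine-type (lone pair in the sp² plane, one electron in the p orbital); the sulfur donates one lone pair from its p orbital — every position has a p orbital, so the cyclic π system is continuous.
Counting π electrons: 5 × 2 = 10 from the double-bond units + 2 from the S atom = 12.
With 12 = 4·3 π electrons, Hückel's rule classifies the planar ring as antiaromatic.

Antiaromatic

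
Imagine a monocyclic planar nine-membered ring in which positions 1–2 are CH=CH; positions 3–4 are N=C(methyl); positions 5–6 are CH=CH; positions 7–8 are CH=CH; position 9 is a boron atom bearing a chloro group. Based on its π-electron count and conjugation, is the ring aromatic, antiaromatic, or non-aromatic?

The p orbitals form a continuous loop: every atom in a ring double bond is sp² and brings one electron to the p orbital; the doubly-bonded nitrogens are pyridine-type — their lone pairs lie in the ring plane, leaving one electron in the p orbital; the boron has an empty p orbital. The ring is fully conjugated.
Counting π electrons: 4 × 2 = 8 from the double-bond units + 0 from the B(chloro) atom = 8.
With 8 = 4·2 π electrons, Hückel's rule classifies the planar ring as antiaromatic.

Antiaromatic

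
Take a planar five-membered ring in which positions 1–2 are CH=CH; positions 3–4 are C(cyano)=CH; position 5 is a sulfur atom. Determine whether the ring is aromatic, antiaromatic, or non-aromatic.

The p orbitals form a continuous loop: each doubly-bonded ring atom is sp² with one p-orbital electron; the sulfur donates one lone pair from its p orbital. The ring is fully conjugated.
Counting π electrons: 2 × 2 = 4 from the double-bond units + 2 from the S atom = 6.
6 = 4(1) + 2, which satisfies Hückel's 4n+2 rule.

Aromatic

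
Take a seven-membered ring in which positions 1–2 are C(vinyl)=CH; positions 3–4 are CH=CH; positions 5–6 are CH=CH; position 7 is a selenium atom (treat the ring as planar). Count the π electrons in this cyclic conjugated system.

8

Every ring atom contributes a p orbital perpendicular to the ring (every atom in a ring double bond is sp² and brings one electron to the p orbital; the selenium donates one lone pair from its p orbital), so the π system is cyclic and fully conjugated.
π-electron count: 3 × 2 = 6 from the double-bond units + 2 from the Se atom = 8.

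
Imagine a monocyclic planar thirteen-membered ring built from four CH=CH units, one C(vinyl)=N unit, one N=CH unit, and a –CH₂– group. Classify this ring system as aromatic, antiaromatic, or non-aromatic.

Non-aromatic

The CH2 position has four σ bonds — the tetrahedral CH₂ carbon is sp³ and has no p orbital in the ring π system — so the cyclic conjugation is interrupted.
Broken conjugation rules out both aromaticity and antiaromaticity.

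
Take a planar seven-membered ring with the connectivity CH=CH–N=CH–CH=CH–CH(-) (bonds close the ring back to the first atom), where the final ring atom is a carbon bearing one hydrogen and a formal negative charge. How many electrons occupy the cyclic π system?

All ring atoms are sp² and supply a p orbital to the ring (the double-bond atoms are sp², each contributing one p electron; each sp² =N– keeps its lone pair in-plane and puts one electron into the π system; the carbanion's lone pair occupies the p orbital); the conjugation is uninterrupted.
Adding the contributions, 3 × 2 = 6 from the double-bond units + 2 from the CH(-) atom = 8.

8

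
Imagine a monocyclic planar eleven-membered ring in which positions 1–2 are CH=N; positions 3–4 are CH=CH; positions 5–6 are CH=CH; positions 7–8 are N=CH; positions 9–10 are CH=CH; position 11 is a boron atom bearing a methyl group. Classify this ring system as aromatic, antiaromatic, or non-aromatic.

Aromatic

Check conjugation: every atom in a ring double bond is sp² and brings one electron to the p orbital; each sp² =N– keeps its lone pair in-plane and puts one electron into the π system; the boron has an empty p orbital — every position has a p orbital, so the cyclic π system is continuous.
Tallying contributions gives 5 × 2 = 10 from the double-bond units + 0 from the B(methyl) atom = 10.
10 = 4(2) + 2, which satisfies Hückel's 4n+2 rule.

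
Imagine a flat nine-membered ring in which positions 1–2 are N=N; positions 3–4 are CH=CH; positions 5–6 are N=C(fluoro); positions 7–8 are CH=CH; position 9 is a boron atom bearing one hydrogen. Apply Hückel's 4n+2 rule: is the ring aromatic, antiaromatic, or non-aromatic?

The p orbitals form a continuous loop: the double-bond atoms are sp², each contributing one p electron; the doubly-bonded nitrogens are pyridine-type — their lone pairs lie in the ring plane, leaving one electron in the p orbital; the boron has an empty p orbital. The ring is fully conjugated.
Counting π electrons: 4 × 2 = 8 from the double-bond units + 0 from the BH atom = 8.
With 8 = 4·2 π electrons, Hückel's rule classifies the planar ring as antiaromatic.

Antiaromatic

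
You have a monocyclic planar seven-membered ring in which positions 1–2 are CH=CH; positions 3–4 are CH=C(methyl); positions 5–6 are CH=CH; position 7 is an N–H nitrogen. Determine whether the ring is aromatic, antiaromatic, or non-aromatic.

All ring atoms are sp² and supply a p orbital to the ring (every atom in a ring double bond is sp² and brings one electron to the p orbital; the pyrrole-type nitrogen donates its lone pair from the p orbital); the conjugation is uninterrupted.
Adding the contributions, 3 × 2 = 6 from the double-bond units + 2 from the NH atom = 8.
A 4n π count (8, n = 2) in a planar conjugated ring means antiaromatic.

Antiaromatic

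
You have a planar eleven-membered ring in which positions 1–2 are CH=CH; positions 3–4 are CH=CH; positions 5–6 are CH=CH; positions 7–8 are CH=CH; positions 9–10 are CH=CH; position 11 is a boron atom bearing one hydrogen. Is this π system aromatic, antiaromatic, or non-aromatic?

The p orbitals form a continuous loop: each doubly-bonded ring atom is sp² with one p-orbital electron; the boron has an empty p orbital. The ring is fully conjugated.
Counting π electrons: 5 × 2 = 10 from the double-bond units + 0 from the BH atom = 10.
Since 10 = 4·2 + 2, the ring meets the 4n+2 criterion.

Aromatic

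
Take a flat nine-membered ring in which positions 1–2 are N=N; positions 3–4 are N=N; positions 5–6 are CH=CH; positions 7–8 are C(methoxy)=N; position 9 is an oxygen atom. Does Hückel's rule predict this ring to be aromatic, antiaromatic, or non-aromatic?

The p orbitals form a continuous loop: every atom in a ring double bond is sp² and brings one electron to the p orbital; each =N– nitrogen is pyridine-type (lone pair in the sp² plane, one electron in the p orbital); the oxygen donates one lone pair from its p orbital. The ring is fully conjugated.
Tallying contributions gives 4 × 2 = 8 from the double-bond units + 2 from the O atom = 10.
With 10 π electrons (n = 2), the Hückel 4n+2 condition holds.

Aromatic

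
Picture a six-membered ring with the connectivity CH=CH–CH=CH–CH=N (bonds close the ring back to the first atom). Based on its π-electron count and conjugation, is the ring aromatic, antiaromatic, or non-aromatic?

The p orbitals form a continuous loop: each doubly-bonded ring atom is sp² with one p-orbital electron; the doubly-bonded nitrogens are pyridine-type — their lone pairs lie in the ring plane, leaving one electron in the p orbital. The ring is fully conjugated.
Counting π electrons: 3 × 2 = 6 from the 3 double-bond units.
That gives a 4n+2 count (6, n = 1).

Aromatic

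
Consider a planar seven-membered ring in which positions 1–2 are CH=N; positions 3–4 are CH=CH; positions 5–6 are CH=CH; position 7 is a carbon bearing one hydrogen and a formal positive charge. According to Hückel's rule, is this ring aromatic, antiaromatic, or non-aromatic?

Aromatic

The p orbitals form a continuous loop: each doubly-bonded ring atom is sp² with one p-orbital electron; each =N– nitrogen is pyridine-type (lone pair in the sp² plane, one electron in the p orbital); the carbocation has an empty p orbital. The ring is fully conjugated.
π-electron count: 3 × 2 = 6 from the double-bond units + 0 from the CH(+) atom = 6.
With 6 π electrons (n = 1), the Hückel 4n+2 condition holds.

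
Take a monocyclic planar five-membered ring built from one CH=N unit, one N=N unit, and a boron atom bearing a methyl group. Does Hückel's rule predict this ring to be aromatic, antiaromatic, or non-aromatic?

The p orbitals form a continuous loop: the double-bond atoms are sp², each contributing one p electron; each =N– nitrogen is pyridine-type (lone pair in the sp² plane, one electron in the p orbital); the boron has an empty p orbital. The ring is fully conjugated.
Tallying contributions gives 2 × 2 = 4 from the double-bond units + 0 from the B(methyl) atom = 4.
4 is a 4n count (n = 1), so the planar conjugated ring is antiaromatic.

Antiaromatic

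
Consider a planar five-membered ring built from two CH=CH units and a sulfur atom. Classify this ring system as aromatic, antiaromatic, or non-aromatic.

All ring atoms are sp² and supply a p orbital to the ring (every atom in a ring double bond is sp² and brings one electron to the p orbital; the sulfur donates one lone pair from its p orbital); the conjugation is uninterrupted.
Adding the contributions, 2 × 2 = 4 from the double-bond units + 2 from the S atom = 6.
Since 6 = 4·1 + 2, the ring meets the 4n+2 criterion.
(The species described is thiophene.)

Aromatic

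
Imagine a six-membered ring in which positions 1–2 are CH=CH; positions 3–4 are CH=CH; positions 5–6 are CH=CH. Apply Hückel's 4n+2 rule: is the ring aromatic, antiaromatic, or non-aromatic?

All ring atoms are sp² and supply a p orbital to the ring (the double-bond atoms are sp², each contributing one p electron); the conjugation is uninterrupted.
π-electron count: 3 × 2 = 6 from the 3 double-bond units.
With 6 π electrons (n = 1), the Hückel 4n+2 condition holds.
(This ring is benzene.)

Aromatic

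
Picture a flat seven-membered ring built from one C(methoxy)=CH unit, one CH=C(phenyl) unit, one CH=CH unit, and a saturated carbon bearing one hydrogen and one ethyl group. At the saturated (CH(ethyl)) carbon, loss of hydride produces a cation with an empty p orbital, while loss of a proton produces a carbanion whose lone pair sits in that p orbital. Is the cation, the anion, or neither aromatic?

The cation

Once that carbon is sp², every ring atom has a p orbital and both ions are fully conjugated.
Cation: 3 × 2 + 0 = 6 π electrons → 4(1)+2, aromatic.
Anion: 3 × 2 + 2 = 8 π electrons → 4(2), antiaromatic.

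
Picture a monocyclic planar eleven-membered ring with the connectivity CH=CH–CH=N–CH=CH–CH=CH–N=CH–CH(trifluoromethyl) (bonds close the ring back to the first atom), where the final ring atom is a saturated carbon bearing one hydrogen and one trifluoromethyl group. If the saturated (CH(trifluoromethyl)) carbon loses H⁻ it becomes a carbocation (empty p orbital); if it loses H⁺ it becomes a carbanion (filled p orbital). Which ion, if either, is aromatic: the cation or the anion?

The cation

In both ions every ring atom is sp² and contributes a p orbital, so both rings are fully conjugated.
Cation: 5 × 2 + 0 = 10 π electrons → 4(2)+2, aromatic.
Anion: 5 × 2 + 2 = 12 π electrons → 4(3), antiaromatic.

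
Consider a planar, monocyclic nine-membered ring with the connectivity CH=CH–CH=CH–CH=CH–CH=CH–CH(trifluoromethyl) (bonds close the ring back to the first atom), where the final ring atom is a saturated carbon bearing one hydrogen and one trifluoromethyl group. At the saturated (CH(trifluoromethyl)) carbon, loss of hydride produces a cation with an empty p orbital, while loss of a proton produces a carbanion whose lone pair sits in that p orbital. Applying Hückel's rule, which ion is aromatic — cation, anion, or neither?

Once that carbon is sp², every ring atom has a p orbital and both ions are fully conjugated.
Cation: 4 × 2 + 0 = 8 π electrons → 4(2), antiaromatic.
Anion: 4 × 2 + 2 = 10 π electrons → 4(2)+2, aromatic.

The anion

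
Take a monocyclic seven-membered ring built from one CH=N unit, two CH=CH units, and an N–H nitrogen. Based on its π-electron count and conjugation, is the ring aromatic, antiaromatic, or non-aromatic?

Check conjugation: each doubly-bonded ring atom is sp² with one p-orbital electron; each sp² =N– keeps its lone pair in-plane and puts one electron into the π system; the pyrrole-type nitrogen donates its lone pair from the p orbital — every position has a p orbital, so the cyclic π system is continuous.
Counting π electrons: 3 × 2 = 6 from the double-bond units + 2 from the NH atom = 8.
8 = 4(2); a planar, fully conjugated 4n system is antiaromatic.

Antiaromatic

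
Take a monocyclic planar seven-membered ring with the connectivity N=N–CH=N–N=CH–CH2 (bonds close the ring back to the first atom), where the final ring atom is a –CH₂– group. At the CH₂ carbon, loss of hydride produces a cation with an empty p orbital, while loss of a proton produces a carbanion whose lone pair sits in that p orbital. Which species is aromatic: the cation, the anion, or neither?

In either ion the ring is fully conjugated: every atom, including the new sp² carbon, supplies a p orbital.
Cation: 3 × 2 + 0 = 6 π electrons → 4(1)+2, aromatic.
Anion: 3 × 2 + 2 = 8 π electrons → 4(2), antiaromatic.

The cation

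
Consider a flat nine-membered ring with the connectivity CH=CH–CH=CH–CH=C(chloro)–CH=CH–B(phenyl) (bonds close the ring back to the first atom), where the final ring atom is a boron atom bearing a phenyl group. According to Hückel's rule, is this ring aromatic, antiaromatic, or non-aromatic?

Every ring atom contributes a p orbital perpendicular to the ring (each doubly-bonded ring atom is sp² with one p-orbital electron; the boron has an empty p orbital), so the π system is cyclic and fully conjugated.
π-electron count: 4 × 2 = 8 from the double-bond units + 0 from the B(phenyl) atom = 8.
With 8 = 4·2 π electrons, Hückel's rule classifies the planar ring as antiaromatic.

Antiaromatic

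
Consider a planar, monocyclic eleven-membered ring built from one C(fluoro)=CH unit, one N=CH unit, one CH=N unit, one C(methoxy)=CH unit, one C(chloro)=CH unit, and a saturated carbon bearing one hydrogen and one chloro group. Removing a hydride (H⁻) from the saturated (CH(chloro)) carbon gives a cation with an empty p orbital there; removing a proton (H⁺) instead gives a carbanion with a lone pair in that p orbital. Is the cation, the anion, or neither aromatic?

The cation

In either ion the ring is fully conjugated: every atom, including the new sp² carbon, supplies a p orbital.
Cation: 5 × 2 + 0 = 10 π electrons → 4(2)+2, aromatic.
Anion: 5 × 2 + 2 = 12 π electrons → 4(3), antiaromatic.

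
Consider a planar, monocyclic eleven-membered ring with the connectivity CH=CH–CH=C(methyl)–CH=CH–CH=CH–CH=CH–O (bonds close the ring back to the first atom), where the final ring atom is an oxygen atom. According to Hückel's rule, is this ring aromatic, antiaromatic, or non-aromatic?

Antiaromatic

Check conjugation: the double-bond atoms are sp², each contributing one p electron; the oxygen donates one lone pair from its p orbital — every position has a p orbital, so the cyclic π system is continuous.
Counting π electrons: 5 × 2 = 10 from the double-bond units + 2 from the O atom = 12.
With 12 = 4·3 π electrons, Hückel's rule classifies the planar ring as antiaromatic.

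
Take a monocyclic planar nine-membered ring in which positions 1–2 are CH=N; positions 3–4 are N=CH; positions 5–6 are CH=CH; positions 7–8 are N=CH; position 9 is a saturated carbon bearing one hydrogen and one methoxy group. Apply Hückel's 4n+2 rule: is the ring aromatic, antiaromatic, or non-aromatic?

Because that saturated carbon is sp³ and has no p orbital in the ring π system at the CH(methoxy) position, the π system cannot extend all the way around the ring.
Hückel's rule only applies to fully conjugated rings, so this one is simply non-aromatic.

Non-aromatic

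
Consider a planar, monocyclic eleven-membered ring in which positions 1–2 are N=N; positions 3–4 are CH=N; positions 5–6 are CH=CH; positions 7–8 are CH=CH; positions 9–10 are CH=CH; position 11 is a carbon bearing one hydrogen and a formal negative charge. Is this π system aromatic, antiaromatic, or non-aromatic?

The p orbitals form a continuous loop: each doubly-bonded ring atom is sp² with one p-orbital electron; each =N– nitrogen is pyridine-type (lone pair in the sp² plane, one electron in the p orbital); the carbanion's lone pair occupies the p orbital. The ring is fully conjugated.
π-electron count: 5 × 2 = 10 from the double-bond units + 2 from the CH(-) atom = 12.
With 12 = 4·3 π electrons, Hückel's rule classifies the planar ring as antiaromatic.

Antiaromatic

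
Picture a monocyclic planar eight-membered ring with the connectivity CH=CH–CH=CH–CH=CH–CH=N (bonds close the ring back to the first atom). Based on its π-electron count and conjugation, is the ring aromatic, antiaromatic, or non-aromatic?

Antiaromatic

The p orbitals form a continuous loop: every atom in a ring double bond is sp² and brings one electron to the p orbital; the doubly-bonded nitrogens are pyridine-type — their lone pairs lie in the ring plane, leaving one electron in the p orbital. The ring is fully conjugated.
Adding the contributions, 4 × 2 = 8 from the 4 double-bond units.
8 is a 4n count (n = 2), so the planar conjugated ring is antiaromatic.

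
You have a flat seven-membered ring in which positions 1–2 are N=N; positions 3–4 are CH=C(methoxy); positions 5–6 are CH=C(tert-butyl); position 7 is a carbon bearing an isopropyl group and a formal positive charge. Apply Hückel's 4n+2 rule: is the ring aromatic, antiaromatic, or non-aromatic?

Aromatic

Check conjugation: the double-bond atoms are sp², each contributing one p electron; each =N– nitrogen is pyridine-type (lone pair in the sp² plane, one electron in the p orbital); the carbocation has an empty p orbital — every position has a p orbital, so the cyclic π system is continuous.
π-electron count: 3 × 2 = 6 from the double-bond units + 0 from the C(isopropyl)(+) atom = 6.
6 = 4(1) + 2, which satisfies Hückel's 4n+2 rule.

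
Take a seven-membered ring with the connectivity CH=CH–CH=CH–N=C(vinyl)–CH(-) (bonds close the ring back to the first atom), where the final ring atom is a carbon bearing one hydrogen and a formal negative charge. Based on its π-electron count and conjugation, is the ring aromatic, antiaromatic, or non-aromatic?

Check conjugation: each doubly-bonded ring atom is sp² with one p-orbital electron; each sp² =N– keeps its lone pair in-plane and puts one electron into the π system; the carbanion's lone pair occupies the p orbital — every position has a p orbital, so the cyclic π system is continuous.
Counting π electrons: 3 × 2 = 6 from the double-bond units + 2 from the CH(-) atom = 8.
8 = 4(2); a planar, fully conjugated 4n system is antiaromatic.

Antiaromatic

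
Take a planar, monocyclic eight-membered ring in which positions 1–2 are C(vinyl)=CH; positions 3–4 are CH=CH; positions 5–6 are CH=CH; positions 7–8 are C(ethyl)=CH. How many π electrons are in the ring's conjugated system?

8

Every ring atom contributes a p orbital perpendicular to the ring (every atom in a ring double bond is sp² and brings one electron to the p orbital), so the π system is cyclic and fully conjugated.
Counting π electrons: 4 × 2 = 8 from the 4 double-bond units.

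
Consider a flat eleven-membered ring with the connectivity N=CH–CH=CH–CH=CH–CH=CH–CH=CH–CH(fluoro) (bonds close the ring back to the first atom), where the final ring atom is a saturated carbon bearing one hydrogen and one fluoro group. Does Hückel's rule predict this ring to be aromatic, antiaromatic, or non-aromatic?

Because that saturated carbon is sp³ and has no p orbital in the ring π system at the CH(fluoro) position, the π system cannot extend all the way around the ring.
Broken conjugation rules out both aromaticity and antiaromaticity.

Non-aromatic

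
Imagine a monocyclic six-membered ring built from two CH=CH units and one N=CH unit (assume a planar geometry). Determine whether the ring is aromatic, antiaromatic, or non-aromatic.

All ring atoms are sp² and supply a p orbital to the ring (the double-bond atoms are sp², each contributing one p electron; each =N– nitrogen is pyridine-type (lone pair in the sp² plane, one electron in the p orbital)); the conjugation is uninterrupted.
Counting π electrons: 3 × 2 = 6 from the 3 double-bond units.
Since 6 = 4·1 + 2, the ring meets the 4n+2 criterion.

Aromatic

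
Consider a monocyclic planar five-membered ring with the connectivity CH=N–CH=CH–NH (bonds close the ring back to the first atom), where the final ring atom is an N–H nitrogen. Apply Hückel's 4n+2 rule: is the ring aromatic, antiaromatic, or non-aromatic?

Aromatic

All ring atoms are sp² and supply a p orbital to the ring (each doubly-bonded ring atom is sp² with one p-orbital electron; each sp² =N– keeps its lone pair in-plane and puts one electron into the π system; the pyrrole-type nitrogen donates its lone pair from the p orbital); the conjugation is uninterrupted.
Tallying contributions gives 2 × 2 = 4 from the double-bond units + 2 from the NH atom = 6.
With 6 π electrons (n = 1), the Hückel 4n+2 condition holds.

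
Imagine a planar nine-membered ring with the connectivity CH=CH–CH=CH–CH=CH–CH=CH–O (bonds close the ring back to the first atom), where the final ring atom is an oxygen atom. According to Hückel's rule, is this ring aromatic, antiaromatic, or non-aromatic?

Aromatic

All ring atoms are sp² and supply a p orbital to the ring (the double-bond atoms are sp², each contributing one p electron; the oxygen donates one lone pair from its p orbital); the conjugation is uninterrupted.
Adding the contributions, 4 × 2 = 8 from the double-bond units + 2 from the O atom = 10.
Since 10 = 4·2 + 2, the ring meets the 4n+2 criterion.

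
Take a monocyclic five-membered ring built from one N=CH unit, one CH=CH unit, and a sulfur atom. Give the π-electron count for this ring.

All ring atoms are sp² and supply a p orbital to the ring (each doubly-bonded ring atom is sp² with one p-orbital electron; the doubly-bonded nitrogens are pyridine-type — their lone pairs lie in the ring plane, leaving one electron in the p orbital; the sulfur donates one lone pair from its p orbital); the conjugation is uninterrupted.
Tallying contributions gives 2 × 2 = 4 from the double-bond units + 2 from the S atom = 6.

6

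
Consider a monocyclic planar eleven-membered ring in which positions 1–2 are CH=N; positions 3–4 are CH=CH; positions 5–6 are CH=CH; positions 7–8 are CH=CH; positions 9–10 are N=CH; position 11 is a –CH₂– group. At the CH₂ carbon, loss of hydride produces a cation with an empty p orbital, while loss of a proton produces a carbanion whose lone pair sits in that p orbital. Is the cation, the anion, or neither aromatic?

Once that carbon is sp², every ring atom has a p orbital and both ions are fully conjugated.
Cation: 5 × 2 + 0 = 10 π electrons → 4(2)+2, aromatic.
Anion: 5 × 2 + 2 = 12 π electrons → 4(3), antiaromatic.

The cation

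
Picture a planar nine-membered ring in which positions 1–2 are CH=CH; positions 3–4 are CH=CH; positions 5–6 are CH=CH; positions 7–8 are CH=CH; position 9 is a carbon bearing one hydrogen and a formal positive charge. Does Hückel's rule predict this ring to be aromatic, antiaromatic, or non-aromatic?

Every ring atom contributes a p orbital perpendicular to the ring (each doubly-bonded ring atom is sp² with one p-orbital electron; the carbocation has an empty p orbital), so the π system is cyclic and fully conjugated.
Adding the contributions, 4 × 2 = 8 from the double-bond units + 0 from the CH(+) atom = 8.
With 8 = 4·2 π electrons, Hückel's rule classifies the planar ring as antiaromatic.

Antiaromatic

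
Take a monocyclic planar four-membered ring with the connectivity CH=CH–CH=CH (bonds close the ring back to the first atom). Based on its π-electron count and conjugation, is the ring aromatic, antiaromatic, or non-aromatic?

Check conjugation: the double-bond atoms are sp², each contributing one p electron — every position has a p orbital, so the cyclic π system is continuous.
π-electron count: 2 × 2 = 4 from the 2 double-bond units.
A 4n π count (4, n = 1) in a planar conjugated ring means antiaromatic.
This is cyclobutadiene.

Antiaromatic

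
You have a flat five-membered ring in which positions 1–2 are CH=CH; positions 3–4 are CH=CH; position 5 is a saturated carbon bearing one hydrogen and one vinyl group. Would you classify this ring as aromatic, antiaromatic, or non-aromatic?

Non-aromatic

Because that saturated carbon is sp³ and has no p orbital in the ring π system at the CH(vinyl) position, the π system cannot extend all the way around the ring.
Hückel's rule only applies to fully conjugated rings, so this one is simply non-aromatic.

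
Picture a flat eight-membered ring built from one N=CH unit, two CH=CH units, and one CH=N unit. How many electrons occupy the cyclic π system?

8

Every ring atom contributes a p orbital perpendicular to the ring (every atom in a ring double bond is sp² and brings one electron to the p orbital; the doubly-bonded nitrogens are pyridine-type — their lone pairs lie in the ring plane, leaving one electron in the p orbital), so the π system is cyclic and fully conjugated.
Counting π electrons: 4 × 2 = 8 from the 4 double-bond units.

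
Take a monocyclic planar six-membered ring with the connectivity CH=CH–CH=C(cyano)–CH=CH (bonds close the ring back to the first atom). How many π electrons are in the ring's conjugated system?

6

The p orbitals form a continuous loop: every atom in a ring double bond is sp² and brings one electron to the p orbital. The ring is fully conjugated.
Counting π electrons: 3 × 2 = 6 from the 3 double-bond units.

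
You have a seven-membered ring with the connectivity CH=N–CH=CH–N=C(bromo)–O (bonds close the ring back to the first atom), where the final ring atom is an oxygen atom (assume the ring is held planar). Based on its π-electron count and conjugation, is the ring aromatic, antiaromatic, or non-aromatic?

Every ring atom contributes a p orbital perpendicular to the ring (the double-bond atoms are sp², each contributing one p electron; each sp² =N– keeps its lone pair in-plane and puts one electron into the π system; the oxygen donates one lone pair from its p orbital), so the π system is cyclic and fully conjugated.
Adding the contributions, 3 × 2 = 6 from the double-bond units + 2 from the O atom = 8.
8 = 4(2); a planar, fully conjugated 4n system is antiaromatic.

Antiaromatic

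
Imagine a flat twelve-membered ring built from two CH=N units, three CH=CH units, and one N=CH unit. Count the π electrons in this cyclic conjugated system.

12

Every ring atom contributes a p orbital perpendicular to the ring (each doubly-bonded ring atom is sp² with one p-orbital electron; each =N– nitrogen is pyridine-type (lone pair in the sp² plane, one electron in the p orbital)), so the π system is cyclic and fully conjugated.
Tallying contributions gives 6 × 2 = 12 from the 6 double-bond units.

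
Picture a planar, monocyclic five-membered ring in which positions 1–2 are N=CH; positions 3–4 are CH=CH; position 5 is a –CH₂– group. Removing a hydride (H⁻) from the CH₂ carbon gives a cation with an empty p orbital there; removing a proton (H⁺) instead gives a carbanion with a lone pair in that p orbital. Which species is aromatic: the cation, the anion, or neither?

The anion

Once that carbon is sp², every ring atom has a p orbital and both ions are fully conjugated.
Cation: 2 × 2 + 0 = 4 π electrons → 4(1), antiaromatic.
Anion: 2 × 2 + 2 = 6 π electrons → 4(1)+2, aromatic.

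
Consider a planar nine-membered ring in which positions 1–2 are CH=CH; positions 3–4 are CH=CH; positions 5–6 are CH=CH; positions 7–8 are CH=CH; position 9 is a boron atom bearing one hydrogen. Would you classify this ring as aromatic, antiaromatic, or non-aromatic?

All ring atoms are sp² and supply a p orbital to the ring (each doubly-bonded ring atom is sp² with one p-orbital electron; the boron has an empty p orbital); the conjugation is uninterrupted.
Counting π electrons: 4 × 2 = 8 from the double-bond units + 0 from the BH atom = 8.
With 8 = 4·2 π electrons, Hückel's rule classifies the planar ring as antiaromatic.

Antiaromatic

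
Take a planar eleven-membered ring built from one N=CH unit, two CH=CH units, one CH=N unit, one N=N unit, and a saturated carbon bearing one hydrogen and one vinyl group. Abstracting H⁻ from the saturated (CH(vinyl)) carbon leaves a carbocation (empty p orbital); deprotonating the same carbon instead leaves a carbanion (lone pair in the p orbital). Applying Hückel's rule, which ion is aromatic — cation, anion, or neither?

In both ions every ring atom is sp² and contributes a p orbital, so both rings are fully conjugated.
Cation: 5 × 2 + 0 = 10 π electrons → 4(2)+2, aromatic.
Anion: 5 × 2 + 2 = 12 π electrons → 4(3), antiaromatic.

The cation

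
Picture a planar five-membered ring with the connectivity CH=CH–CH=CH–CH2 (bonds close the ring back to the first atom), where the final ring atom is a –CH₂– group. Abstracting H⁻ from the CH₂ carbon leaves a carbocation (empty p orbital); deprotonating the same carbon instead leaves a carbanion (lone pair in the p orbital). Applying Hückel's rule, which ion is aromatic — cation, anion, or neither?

The anion

In both ions every ring atom is sp² and contributes a p orbital, so both rings are fully conjugated.
Cation: 2 × 2 + 0 = 4 π electrons → 4(1), antiaromatic.
Anion: 2 × 2 + 2 = 6 π electrons → 4(1)+2, aromatic.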